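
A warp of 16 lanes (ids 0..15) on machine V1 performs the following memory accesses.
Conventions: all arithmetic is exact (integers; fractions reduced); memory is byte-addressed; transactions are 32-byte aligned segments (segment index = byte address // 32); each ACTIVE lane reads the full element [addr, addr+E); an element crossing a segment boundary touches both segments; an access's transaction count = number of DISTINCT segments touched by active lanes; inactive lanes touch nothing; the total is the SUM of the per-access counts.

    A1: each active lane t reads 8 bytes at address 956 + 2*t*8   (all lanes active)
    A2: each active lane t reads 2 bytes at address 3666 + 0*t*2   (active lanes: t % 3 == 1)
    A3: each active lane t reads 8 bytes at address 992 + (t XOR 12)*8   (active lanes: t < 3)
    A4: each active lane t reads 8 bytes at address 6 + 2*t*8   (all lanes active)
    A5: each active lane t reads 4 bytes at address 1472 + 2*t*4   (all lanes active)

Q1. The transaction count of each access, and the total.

A1: 9 transactions
A2: 1 transaction
A3: 1 transaction
A4: 8 transactions
A5: 4 transactions

Answer: 9,1,1,8,4; total 23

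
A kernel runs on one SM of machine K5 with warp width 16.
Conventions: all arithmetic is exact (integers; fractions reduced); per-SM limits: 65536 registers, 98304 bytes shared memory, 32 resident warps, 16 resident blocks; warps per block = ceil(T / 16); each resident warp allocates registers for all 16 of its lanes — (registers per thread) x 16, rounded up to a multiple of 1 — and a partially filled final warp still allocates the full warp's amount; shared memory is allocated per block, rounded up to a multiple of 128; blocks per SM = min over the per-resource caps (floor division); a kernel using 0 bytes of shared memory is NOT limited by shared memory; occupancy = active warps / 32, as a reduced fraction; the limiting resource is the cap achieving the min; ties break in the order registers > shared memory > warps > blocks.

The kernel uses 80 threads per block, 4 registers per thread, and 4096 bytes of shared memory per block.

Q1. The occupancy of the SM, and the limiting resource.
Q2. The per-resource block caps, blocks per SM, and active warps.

Answer: occupancy 15/16, limited by warps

registers: 204 blocks
shared memory: 24 blocks
warps: 6 blocks
blocks: 16 blocks

Answer: 6 blocks, 30 active warps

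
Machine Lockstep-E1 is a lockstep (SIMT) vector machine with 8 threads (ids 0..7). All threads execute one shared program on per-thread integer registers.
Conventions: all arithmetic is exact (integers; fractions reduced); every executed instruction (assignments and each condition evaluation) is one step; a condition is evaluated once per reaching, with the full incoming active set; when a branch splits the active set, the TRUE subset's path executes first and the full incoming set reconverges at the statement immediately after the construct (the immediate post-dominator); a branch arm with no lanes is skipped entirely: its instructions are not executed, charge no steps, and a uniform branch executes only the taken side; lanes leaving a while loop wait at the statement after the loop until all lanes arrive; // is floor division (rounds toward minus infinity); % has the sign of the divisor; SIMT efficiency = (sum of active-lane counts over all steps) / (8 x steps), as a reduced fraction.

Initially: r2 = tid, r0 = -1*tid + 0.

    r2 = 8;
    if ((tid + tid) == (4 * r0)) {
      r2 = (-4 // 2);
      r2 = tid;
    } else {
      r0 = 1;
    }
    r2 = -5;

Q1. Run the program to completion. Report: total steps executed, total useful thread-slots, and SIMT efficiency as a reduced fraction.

Answer: 6 steps, 33 useful, 11/16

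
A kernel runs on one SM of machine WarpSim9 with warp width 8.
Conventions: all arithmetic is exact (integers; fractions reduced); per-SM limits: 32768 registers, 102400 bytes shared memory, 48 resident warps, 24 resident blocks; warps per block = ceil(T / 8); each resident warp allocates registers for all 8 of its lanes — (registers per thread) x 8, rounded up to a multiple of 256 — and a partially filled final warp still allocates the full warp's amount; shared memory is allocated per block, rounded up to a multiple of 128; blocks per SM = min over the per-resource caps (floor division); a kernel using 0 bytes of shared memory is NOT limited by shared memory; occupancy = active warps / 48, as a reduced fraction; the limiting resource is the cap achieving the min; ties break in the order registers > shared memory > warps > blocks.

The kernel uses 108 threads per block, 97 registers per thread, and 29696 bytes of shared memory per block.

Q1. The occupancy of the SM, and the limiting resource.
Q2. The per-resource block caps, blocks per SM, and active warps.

Answer: occupancy 7/12, limited by registers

registers: 2 blocks
shared memory: 3 blocks
warps: 3 blocks
blocks: 24 blocks

Answer: 2 blocks, 28 active warps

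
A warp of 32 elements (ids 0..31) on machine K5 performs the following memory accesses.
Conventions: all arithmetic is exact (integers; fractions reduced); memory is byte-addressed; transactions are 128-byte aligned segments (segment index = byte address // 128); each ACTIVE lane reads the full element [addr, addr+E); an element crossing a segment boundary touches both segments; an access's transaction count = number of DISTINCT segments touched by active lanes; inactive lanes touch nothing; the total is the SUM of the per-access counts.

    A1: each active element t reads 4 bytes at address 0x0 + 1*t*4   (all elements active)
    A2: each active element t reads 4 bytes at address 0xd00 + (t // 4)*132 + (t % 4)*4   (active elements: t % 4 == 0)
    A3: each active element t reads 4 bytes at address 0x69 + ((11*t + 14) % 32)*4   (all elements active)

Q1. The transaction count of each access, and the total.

A1: 1 transaction
A2: 8 transactions
A3: 2 transactions

Answer: 1,8,2; total 11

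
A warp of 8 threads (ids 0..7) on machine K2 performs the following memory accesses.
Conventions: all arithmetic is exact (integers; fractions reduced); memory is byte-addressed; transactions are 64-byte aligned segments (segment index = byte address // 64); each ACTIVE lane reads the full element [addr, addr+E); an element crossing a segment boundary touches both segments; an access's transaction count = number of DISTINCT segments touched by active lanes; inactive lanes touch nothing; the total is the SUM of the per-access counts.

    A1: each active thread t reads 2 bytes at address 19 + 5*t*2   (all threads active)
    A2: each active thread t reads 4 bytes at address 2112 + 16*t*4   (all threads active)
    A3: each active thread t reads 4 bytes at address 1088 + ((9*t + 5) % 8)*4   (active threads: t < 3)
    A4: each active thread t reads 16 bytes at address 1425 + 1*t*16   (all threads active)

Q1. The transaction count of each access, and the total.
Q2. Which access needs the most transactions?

A1: 2 transactions
A2: 8 transactions
A3: 1 transaction
A4: 3 transactions

Answer: 2,8,1,3; total 14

Answer: A2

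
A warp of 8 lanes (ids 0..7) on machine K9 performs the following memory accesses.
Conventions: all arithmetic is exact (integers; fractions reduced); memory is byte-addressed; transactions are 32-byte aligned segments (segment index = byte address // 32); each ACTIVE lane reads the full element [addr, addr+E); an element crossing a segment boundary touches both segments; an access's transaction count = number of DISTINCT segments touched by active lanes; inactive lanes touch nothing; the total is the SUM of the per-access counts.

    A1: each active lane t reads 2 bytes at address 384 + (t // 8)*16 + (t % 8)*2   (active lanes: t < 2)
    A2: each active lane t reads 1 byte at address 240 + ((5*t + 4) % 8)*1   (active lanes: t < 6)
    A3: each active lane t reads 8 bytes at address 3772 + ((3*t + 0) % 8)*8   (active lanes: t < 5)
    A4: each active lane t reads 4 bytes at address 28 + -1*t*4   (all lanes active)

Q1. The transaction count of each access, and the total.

A1: 1 transaction
A2: 1 transaction
A3: 3 transactions
A4: 1 transaction

Answer: 1,1,3,1; total 6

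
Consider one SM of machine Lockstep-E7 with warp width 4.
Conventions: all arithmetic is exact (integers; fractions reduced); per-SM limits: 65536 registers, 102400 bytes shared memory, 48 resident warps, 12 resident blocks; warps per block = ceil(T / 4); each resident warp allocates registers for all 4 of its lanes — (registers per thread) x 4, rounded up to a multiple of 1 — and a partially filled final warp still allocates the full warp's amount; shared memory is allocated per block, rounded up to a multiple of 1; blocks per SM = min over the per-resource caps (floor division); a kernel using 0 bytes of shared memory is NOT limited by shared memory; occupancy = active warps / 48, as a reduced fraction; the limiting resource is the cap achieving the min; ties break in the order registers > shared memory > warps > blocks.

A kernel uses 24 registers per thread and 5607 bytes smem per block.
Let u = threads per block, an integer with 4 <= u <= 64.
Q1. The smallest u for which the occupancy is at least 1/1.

Answer: u = 13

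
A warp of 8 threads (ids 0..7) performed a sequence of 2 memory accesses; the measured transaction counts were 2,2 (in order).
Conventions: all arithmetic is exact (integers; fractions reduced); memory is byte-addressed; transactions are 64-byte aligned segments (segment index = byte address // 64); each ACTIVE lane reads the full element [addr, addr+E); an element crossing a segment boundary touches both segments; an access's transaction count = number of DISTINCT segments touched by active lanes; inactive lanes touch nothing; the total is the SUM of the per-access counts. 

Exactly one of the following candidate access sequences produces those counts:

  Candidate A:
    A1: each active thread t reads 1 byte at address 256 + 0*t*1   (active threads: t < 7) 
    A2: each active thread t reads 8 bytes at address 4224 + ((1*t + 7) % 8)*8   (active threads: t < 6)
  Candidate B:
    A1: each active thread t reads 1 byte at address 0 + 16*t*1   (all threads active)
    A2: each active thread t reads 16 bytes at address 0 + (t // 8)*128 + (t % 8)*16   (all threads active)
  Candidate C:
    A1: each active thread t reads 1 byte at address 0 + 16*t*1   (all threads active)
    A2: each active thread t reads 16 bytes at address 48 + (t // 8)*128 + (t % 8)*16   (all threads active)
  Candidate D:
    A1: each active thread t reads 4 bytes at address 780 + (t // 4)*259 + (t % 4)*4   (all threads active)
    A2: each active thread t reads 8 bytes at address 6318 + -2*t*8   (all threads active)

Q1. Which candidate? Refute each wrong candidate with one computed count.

A: A1 gives 1 transaction, not 2
C: A2 gives 3 transactions, not 2
D: A2 gives 3 transactions, not 2
B: all counts match (2,2)

Answer: B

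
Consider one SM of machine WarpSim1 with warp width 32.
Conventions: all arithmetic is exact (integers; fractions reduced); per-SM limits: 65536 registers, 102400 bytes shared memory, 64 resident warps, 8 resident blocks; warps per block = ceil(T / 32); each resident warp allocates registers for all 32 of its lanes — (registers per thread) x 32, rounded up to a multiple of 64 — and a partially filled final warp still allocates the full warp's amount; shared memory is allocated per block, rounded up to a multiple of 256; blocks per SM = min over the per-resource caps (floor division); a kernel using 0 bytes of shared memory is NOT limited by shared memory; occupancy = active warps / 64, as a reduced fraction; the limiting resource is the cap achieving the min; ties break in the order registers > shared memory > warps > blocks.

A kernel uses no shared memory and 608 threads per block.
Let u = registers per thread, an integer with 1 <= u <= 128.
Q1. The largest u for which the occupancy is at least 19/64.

Answer: u = 106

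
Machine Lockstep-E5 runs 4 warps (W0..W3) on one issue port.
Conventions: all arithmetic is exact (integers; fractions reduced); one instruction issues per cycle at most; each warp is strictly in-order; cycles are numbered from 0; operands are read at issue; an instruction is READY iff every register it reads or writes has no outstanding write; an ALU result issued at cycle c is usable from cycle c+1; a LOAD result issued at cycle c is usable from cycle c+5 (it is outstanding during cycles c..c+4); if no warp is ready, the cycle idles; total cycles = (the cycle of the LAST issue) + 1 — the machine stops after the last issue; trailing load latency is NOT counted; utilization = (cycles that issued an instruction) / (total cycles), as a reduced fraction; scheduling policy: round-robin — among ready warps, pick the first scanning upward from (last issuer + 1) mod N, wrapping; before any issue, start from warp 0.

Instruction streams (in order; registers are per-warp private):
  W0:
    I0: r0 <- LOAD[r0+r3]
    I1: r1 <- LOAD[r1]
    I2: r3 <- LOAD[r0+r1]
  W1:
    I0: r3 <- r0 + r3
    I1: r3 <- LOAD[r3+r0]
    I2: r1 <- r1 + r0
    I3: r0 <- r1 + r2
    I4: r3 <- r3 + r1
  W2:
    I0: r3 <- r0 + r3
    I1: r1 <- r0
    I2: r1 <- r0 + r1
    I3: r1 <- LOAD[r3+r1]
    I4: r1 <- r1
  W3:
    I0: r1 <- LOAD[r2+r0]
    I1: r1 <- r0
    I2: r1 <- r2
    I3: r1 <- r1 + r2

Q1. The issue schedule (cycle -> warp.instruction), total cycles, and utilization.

cycle 0: W0.I0
cycle 1: W1.I0
cycle 2: W2.I0
cycle 3: W3.I0
cycle 4: W0.I1
cycle 5: W1.I1
cycle 6: W2.I1
cycle 7: W1.I2
cycle 8: W2.I2
cycle 9: W3.I1
cycle 10: W0.I2
cycle 11: W1.I3
cycle 12: W2.I3
cycle 13: W3.I2
cycle 14: W1.I4
cycle 15: W3.I3
cycle 16: idle
cycle 17: W2.I4

Answer: 18 cycles, utilization 17/18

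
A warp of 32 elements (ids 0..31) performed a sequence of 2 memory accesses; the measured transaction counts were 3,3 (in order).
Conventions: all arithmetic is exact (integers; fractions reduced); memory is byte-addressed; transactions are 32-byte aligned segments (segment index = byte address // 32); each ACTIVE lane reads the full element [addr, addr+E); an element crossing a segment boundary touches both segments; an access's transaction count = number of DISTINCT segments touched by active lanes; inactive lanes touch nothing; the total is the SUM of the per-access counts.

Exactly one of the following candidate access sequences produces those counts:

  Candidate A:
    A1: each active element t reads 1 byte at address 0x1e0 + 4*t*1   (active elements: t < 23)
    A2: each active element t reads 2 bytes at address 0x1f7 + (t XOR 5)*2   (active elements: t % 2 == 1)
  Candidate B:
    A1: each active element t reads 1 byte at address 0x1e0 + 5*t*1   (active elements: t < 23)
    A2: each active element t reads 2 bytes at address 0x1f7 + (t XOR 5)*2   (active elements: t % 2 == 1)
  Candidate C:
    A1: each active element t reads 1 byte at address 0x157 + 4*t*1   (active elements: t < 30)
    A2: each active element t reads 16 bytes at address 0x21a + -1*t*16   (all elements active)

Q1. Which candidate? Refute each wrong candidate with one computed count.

B: A1 gives 4 transactions, not 3
C: A1 gives 5 transactions, not 3
A: all counts match (3,3)

Answer: A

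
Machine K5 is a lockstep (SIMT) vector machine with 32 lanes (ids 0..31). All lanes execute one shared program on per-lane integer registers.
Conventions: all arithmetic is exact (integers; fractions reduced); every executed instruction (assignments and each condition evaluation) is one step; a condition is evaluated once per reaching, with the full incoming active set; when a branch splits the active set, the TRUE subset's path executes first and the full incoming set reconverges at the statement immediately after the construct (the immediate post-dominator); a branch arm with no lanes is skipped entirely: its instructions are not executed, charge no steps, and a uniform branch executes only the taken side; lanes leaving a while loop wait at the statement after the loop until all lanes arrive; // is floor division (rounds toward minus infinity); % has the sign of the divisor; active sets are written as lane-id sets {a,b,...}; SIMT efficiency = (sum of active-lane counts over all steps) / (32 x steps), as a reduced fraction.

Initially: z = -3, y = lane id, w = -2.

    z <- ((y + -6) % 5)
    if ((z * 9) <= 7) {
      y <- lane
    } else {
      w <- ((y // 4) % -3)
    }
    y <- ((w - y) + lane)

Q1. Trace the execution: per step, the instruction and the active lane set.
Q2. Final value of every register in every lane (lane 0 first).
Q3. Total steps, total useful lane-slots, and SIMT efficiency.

step 0: z <- ((y + -6) % 5)          {0,1,2,3,4,5,6,7,8,9,10,11,12,13,14,15,16,17,18,19,20,21,22,23,24,25,26,27,28,29,30,31}
step 1: eval ((z * 9) <= 7)          {0,1,2,3,4,5,6,7,8,9,10,11,12,13,14,15,16,17,18,19,20,21,22,23,24,25,26,27,28,29,30,31}
step 2: y <- lane                    {1,6,11,16,21,26,31}
step 3: w <- ((y // 4) % -3)         {0,2,3,4,5,7,8,9,10,12,13,14,15,17,18,19,20,22,23,24,25,27,28,29,30}
step 4: y <- ((w - y) + lane)        {0,1,2,3,4,5,6,7,8,9,10,11,12,13,14,15,16,17,18,19,20,21,22,23,24,25,26,27,28,29,30,31}

Answer: 5 steps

z: 4,0,1,2,3,4,0,1,2,3,4,0,1,2,3,4,0,1,2,3,4,0,1,2,3,4,0,1,2,3,4,0
y: 0,-2,0,0,-2,-2,-2,-2,-1,-1,-1,-2,0,0,0,0,-2,-2,-2,-2,-1,-2,-1,-1,0,0,-2,0,-2,-2,-2,-2
w: 0,-2,0,0,-2,-2,-2,-2,-1,-1,-1,-2,0,0,0,0,-2,-2,-2,-2,-1,-2,-1,-1,0,0,-2,0,-2,-2,-2,-2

steps = 5; useful = 128; efficiency = 128/160 = 4/5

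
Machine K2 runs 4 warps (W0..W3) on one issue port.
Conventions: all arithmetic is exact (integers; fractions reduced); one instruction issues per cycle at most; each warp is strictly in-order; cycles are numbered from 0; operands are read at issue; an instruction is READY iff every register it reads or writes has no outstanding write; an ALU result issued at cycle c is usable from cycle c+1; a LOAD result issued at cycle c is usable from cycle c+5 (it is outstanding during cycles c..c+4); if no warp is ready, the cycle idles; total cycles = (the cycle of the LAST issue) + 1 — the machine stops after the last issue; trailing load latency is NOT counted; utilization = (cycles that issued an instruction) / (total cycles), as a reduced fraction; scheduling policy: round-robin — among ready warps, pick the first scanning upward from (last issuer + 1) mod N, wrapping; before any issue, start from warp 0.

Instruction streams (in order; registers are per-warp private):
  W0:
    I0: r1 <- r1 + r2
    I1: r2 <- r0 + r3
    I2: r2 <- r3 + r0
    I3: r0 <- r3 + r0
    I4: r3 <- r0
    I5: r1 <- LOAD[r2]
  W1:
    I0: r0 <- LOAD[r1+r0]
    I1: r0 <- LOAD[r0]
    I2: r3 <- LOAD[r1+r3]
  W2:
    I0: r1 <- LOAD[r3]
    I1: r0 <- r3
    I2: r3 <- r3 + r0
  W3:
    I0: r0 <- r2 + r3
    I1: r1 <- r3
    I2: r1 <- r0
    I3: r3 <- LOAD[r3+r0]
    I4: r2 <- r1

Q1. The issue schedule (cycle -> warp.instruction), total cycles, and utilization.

cycle 0: W0.I0
cycle 1: W1.I0
cycle 2: W2.I0
cycle 3: W3.I0
cycle 4: W0.I1
cycle 5: W2.I1
cycle 6: W3.I1
cycle 7: W0.I2
cycle 8: W1.I1
cycle 9: W2.I2
cycle 10: W3.I2
cycle 11: W0.I3
cycle 12: W1.I2
cycle 13: W3.I3
cycle 14: W0.I4
cycle 15: W3.I4
cycle 16: W0.I5

Answer: 17 cycles, utilization 1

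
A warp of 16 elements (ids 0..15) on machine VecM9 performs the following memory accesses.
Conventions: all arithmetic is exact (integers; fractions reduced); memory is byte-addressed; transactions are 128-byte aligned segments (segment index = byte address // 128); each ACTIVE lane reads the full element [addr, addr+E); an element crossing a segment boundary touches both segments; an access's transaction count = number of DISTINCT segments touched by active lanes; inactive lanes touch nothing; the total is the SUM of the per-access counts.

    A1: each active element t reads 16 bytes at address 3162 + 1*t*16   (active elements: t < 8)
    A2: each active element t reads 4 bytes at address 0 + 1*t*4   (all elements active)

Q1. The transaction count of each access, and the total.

A1: 2 transactions
A2: 1 transaction

Answer: 2,1; total 3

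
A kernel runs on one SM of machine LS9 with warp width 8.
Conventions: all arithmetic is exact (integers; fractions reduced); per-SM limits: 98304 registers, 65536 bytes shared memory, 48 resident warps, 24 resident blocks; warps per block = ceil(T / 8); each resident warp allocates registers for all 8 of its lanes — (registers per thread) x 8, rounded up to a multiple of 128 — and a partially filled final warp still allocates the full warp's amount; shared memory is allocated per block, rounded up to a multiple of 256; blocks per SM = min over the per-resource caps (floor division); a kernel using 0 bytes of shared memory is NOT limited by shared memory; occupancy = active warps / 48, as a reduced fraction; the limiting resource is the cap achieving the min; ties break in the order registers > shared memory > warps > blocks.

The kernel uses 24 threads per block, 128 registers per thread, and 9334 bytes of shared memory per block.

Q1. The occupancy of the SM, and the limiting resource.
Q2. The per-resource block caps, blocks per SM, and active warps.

Answer: occupancy 3/8, limited by shared memory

registers: 32 blocks
shared memory: 6 blocks
warps: 16 blocks
blocks: 24 blocks

Answer: 6 blocks, 18 active warps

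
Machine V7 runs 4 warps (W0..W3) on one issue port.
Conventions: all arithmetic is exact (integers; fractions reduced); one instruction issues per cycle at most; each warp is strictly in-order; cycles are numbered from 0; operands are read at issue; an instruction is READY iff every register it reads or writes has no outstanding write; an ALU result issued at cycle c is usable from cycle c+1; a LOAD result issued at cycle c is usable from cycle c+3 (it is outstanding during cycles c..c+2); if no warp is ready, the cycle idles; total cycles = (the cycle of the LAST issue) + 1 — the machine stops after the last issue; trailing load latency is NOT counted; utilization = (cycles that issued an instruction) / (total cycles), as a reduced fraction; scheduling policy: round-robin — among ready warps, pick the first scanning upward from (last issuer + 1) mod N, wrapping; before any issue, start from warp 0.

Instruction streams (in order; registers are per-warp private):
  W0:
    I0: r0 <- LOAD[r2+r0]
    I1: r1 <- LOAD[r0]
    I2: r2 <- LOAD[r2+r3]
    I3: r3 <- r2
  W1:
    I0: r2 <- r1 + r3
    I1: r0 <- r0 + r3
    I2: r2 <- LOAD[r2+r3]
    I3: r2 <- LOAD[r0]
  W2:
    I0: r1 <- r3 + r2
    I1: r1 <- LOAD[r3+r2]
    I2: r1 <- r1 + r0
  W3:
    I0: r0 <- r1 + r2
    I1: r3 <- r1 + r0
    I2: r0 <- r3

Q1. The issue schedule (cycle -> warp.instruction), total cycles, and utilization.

cycle 0: W0.I0
cycle 1: W1.I0
cycle 2: W2.I0
cycle 3: W3.I0
cycle 4: W0.I1
cycle 5: W1.I1
cycle 6: W2.I1
cycle 7: W3.I1
cycle 8: W0.I2
cycle 9: W1.I2
cycle 10: W2.I2
cycle 11: W3.I2
cycle 12: W0.I3
cycle 13: W1.I3

Answer: 14 cycles, utilization 1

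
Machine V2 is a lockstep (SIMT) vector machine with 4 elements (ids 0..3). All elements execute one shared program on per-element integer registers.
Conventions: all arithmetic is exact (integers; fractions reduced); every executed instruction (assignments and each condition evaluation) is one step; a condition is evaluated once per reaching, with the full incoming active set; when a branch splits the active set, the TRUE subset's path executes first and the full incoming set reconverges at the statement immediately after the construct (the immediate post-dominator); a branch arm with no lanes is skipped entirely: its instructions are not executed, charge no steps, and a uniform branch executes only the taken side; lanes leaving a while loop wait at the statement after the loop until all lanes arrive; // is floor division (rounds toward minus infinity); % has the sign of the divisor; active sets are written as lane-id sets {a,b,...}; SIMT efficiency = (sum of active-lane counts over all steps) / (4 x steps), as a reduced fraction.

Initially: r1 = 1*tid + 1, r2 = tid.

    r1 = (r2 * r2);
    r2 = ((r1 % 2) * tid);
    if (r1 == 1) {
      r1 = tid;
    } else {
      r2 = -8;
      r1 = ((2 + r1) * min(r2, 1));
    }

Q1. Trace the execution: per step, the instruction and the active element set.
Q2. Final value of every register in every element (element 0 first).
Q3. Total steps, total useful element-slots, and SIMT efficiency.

step 0: r1 <- (r2 * r2)              {0,1,2,3}
step 1: r2 <- ((r1 % 2) * tid)       {0,1,2,3}
step 2: eval (r1 == 1)               {0,1,2,3}
step 3: r1 <- tid                    {1}
step 4: r2 <- -8                     {0,2,3}
step 5: r1 <- ((2 + r1) * min(r2, 1)) {0,2,3}

Answer: 6 steps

r1: -16,1,-48,-88
r2: -8,1,-8,-8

steps = 6; useful = 19; efficiency = 19/24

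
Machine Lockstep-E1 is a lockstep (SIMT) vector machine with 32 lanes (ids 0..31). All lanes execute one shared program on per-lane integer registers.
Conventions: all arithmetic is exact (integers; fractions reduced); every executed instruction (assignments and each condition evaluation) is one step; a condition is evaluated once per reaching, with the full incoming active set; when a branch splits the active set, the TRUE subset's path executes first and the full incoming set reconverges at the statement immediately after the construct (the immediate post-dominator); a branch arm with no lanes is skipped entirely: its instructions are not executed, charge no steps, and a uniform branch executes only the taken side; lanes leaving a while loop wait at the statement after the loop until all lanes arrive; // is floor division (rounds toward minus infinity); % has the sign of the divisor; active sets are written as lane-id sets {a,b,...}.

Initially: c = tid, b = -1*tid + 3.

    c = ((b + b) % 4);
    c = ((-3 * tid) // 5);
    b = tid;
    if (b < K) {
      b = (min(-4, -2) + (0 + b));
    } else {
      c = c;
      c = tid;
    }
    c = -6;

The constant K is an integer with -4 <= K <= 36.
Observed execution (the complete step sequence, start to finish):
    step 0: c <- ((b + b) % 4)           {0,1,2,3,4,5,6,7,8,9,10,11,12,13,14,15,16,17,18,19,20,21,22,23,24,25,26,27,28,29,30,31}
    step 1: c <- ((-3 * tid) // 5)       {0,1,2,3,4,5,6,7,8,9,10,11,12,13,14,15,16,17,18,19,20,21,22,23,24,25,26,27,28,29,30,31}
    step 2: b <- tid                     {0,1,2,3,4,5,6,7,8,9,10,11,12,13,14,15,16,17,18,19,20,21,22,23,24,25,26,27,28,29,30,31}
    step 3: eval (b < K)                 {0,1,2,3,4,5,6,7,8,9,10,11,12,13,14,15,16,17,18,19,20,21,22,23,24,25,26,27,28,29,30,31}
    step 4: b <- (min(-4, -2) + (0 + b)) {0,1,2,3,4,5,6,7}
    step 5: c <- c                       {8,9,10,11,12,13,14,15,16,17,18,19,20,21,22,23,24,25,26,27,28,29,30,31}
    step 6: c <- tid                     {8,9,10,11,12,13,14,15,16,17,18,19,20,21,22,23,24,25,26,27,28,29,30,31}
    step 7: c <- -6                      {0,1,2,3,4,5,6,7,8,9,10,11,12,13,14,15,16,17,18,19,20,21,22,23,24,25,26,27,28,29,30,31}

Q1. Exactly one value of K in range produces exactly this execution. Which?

Answer: K = 8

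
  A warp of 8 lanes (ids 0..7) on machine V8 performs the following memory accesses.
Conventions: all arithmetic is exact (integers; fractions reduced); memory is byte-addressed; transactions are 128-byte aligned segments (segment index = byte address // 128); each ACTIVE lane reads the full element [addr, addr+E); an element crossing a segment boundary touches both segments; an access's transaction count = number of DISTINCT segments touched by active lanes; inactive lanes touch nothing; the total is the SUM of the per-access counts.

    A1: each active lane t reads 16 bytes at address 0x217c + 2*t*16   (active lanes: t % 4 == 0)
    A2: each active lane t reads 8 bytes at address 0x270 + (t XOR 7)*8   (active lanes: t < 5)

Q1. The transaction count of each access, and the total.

A1: 3 transactions
A2: 1 transaction

Answer: 3,1; total 4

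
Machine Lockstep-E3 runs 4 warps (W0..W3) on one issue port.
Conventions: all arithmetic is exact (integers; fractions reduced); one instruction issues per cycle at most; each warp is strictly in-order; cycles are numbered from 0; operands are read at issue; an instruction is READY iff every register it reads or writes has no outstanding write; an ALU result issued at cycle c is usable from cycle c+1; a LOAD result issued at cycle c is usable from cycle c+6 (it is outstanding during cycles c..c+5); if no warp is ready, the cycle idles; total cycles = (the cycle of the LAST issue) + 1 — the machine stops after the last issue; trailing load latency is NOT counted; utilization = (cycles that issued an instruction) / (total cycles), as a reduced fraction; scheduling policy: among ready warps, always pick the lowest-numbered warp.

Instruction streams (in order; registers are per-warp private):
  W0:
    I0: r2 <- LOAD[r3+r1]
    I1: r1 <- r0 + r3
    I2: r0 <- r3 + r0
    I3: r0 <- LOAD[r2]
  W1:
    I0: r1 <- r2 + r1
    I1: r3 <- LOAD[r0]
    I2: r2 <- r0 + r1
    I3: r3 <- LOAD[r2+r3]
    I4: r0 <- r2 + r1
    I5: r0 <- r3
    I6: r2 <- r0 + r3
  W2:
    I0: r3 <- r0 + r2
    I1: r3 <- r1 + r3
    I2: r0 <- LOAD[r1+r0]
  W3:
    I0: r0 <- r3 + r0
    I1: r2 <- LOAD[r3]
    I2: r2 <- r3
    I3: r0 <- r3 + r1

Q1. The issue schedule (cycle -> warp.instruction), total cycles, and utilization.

cycle 0: W0.I0
cycle 1: W0.I1
cycle 2: W0.I2
cycle 3: W1.I0
cycle 4: W1.I1
cycle 5: W1.I2
cycle 6: W0.I3
cycle 7: W2.I0
cycle 8: W2.I1
cycle 9: W2.I2
cycle 10: W1.I3
cycle 11: W1.I4
cycle 12: W3.I0
cycle 13: W3.I1
cycle 14: idle
cycle 15: idle
cycle 16: W1.I5
cycle 17: W1.I6
cycle 18: idle
cycle 19: W3.I2
cycle 20: W3.I3

Answer: 21 cycles, utilization 6/7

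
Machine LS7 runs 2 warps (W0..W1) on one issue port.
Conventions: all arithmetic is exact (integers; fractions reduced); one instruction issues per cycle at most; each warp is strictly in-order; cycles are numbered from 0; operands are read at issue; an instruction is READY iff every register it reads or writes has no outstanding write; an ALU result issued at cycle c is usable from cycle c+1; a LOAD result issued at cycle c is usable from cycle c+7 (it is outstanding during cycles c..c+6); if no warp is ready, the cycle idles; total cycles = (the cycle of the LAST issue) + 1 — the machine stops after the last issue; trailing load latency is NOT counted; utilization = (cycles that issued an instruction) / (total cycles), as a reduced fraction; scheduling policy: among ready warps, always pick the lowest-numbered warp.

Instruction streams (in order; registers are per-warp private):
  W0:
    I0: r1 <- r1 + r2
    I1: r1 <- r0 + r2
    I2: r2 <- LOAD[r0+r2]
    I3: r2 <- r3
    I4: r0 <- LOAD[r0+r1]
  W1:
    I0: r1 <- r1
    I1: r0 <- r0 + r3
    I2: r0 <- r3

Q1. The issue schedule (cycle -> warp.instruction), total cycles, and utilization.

cycle 0: W0.I0
cycle 1: W0.I1
cycle 2: W0.I2
cycle 3: W1.I0
cycle 4: W1.I1
cycle 5: W1.I2
cycle 6: idle
cycle 7: idle
cycle 8: idle
cycle 9: W0.I3
cycle 10: W0.I4

Answer: 11 cycles, utilization 8/11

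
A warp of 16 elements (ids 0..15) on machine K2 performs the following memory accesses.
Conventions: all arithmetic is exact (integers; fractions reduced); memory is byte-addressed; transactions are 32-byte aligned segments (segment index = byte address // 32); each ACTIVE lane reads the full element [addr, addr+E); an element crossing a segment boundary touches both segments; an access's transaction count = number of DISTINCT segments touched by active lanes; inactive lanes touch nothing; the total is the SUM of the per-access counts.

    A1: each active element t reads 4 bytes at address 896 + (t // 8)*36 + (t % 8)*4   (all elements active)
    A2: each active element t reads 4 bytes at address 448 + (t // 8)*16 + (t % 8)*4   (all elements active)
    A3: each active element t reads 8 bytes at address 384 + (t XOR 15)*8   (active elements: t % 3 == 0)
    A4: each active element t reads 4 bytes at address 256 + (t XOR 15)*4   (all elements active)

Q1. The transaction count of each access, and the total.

A1: 3 transactions
A2: 2 transactions
A3: 4 transactions
A4: 2 transactions

Answer: 3,2,4,2; total 11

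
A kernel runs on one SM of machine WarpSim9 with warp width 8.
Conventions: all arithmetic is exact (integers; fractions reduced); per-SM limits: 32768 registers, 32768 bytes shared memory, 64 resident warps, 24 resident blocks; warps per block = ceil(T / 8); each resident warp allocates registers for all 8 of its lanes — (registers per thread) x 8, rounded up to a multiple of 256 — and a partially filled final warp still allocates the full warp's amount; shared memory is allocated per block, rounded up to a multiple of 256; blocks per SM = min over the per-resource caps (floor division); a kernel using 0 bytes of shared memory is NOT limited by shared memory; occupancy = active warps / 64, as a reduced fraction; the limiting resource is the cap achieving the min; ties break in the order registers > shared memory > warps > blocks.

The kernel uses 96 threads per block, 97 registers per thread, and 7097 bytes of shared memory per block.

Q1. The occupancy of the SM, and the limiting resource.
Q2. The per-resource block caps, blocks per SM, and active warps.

Answer: occupancy 3/8, limited by registers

registers: 2 blocks
shared memory: 4 blocks
warps: 5 blocks
blocks: 24 blocks

Answer: 2 blocks, 24 active warps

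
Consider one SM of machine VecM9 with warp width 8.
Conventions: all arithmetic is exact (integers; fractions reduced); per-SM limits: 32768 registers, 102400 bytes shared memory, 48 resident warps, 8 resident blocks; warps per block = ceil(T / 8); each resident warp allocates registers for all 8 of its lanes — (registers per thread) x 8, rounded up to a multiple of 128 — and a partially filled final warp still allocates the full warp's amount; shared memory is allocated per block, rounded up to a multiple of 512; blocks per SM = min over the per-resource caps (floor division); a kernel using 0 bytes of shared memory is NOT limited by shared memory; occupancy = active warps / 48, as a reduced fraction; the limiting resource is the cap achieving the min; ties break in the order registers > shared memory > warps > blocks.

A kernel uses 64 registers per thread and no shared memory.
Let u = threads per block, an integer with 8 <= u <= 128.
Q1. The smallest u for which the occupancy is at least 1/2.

Answer: u = 17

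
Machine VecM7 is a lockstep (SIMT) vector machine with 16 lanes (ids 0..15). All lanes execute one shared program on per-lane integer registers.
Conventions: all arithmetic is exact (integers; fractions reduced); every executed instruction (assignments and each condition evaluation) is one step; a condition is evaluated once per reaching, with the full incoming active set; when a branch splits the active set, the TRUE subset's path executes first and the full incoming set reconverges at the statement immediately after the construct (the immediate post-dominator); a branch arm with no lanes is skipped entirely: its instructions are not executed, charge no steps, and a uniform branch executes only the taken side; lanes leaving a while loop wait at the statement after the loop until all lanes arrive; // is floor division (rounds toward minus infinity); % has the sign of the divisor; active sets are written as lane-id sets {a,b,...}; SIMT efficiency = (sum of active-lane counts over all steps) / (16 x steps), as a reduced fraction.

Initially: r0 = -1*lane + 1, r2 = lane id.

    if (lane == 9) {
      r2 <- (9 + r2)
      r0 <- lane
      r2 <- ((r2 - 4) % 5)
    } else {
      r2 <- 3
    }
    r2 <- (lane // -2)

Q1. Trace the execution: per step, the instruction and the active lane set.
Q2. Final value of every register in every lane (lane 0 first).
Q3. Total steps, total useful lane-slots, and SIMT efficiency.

step 0: eval (lane == 9)             {0,1,2,3,4,5,6,7,8,9,10,11,12,13,14,15}
step 1: r2 <- (9 + r2)               {9}
step 2: r0 <- lane                   {9}
step 3: r2 <- ((r2 - 4) % 5)         {9}
step 4: r2 <- 3                      {0,1,2,3,4,5,6,7,8,10,11,12,13,14,15}
step 5: r2 <- (lane // -2)           {0,1,2,3,4,5,6,7,8,9,10,11,12,13,14,15}

Answer: 6 steps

r0: 1,0,-1,-2,-3,-4,-5,-6,-7,9,-9,-10,-11,-12,-13,-14
r2: 0,-1,-1,-2,-2,-3,-3,-4,-4,-5,-5,-6,-6,-7,-7,-8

steps = 6; useful = 50; efficiency = 50/96 = 25/48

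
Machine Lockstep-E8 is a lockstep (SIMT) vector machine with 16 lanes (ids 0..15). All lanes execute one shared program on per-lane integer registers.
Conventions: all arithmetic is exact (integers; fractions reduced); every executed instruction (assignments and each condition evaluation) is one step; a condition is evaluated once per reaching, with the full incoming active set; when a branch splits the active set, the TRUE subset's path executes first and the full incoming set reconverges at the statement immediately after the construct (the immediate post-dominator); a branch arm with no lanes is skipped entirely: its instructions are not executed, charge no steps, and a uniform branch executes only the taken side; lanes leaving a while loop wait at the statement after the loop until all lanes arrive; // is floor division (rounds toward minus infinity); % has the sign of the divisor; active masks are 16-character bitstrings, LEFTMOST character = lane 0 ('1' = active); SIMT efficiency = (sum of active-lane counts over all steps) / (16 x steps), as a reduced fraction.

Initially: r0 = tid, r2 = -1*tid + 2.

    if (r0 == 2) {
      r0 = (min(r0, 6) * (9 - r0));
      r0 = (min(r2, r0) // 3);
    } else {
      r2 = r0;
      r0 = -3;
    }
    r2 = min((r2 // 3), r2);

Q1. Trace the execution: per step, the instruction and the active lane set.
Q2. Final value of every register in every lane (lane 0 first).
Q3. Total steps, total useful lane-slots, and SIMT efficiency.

step 0: eval (r0 == 2)               1111111111111111
step 1: r0 <- (min(r0, 6) * (9 - r0)) 0010000000000000
step 2: r0 <- (min(r2, r0) // 3)     0010000000000000
step 3: r2 <- r0                     1101111111111111
step 4: r0 <- -3                     1101111111111111
step 5: r2 <- min((r2 // 3), r2)     1111111111111111

Answer: 6 steps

r0: -3,-3,0,-3,-3,-3,-3,-3,-3,-3,-3,-3,-3,-3,-3,-3
r2: 0,0,0,1,1,1,2,2,2,3,3,3,4,4,4,5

steps = 6; useful = 64; efficiency = 64/96 = 2/3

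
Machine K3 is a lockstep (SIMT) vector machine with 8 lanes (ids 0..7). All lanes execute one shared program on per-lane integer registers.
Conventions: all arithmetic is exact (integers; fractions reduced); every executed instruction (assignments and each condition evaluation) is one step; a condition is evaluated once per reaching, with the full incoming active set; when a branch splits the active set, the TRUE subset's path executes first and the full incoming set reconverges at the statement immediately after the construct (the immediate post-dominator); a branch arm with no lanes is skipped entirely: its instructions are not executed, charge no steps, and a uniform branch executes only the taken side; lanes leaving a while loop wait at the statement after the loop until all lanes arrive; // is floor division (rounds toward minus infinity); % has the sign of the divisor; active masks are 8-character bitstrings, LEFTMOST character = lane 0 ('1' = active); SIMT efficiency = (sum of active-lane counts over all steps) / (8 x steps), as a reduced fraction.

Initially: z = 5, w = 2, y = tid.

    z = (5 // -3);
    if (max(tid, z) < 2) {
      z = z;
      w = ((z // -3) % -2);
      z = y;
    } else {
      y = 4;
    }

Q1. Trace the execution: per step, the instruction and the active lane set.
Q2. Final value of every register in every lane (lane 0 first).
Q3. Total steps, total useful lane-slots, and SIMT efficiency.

step 0: z <- (5 // -3)               11111111
step 1: eval (max(tid, z) < 2)       11111111
step 2: z <- z                       11000000
step 3: w <- ((z // -3) % -2)        11000000
step 4: z <- y                       11000000
step 5: y <- 4                       00111111

Answer: 6 steps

z: 0,1,-2,-2,-2,-2,-2,-2
w: 0,0,2,2,2,2,2,2
y: 0,1,4,4,4,4,4,4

steps = 6; useful = 28; efficiency = 28/48 = 7/12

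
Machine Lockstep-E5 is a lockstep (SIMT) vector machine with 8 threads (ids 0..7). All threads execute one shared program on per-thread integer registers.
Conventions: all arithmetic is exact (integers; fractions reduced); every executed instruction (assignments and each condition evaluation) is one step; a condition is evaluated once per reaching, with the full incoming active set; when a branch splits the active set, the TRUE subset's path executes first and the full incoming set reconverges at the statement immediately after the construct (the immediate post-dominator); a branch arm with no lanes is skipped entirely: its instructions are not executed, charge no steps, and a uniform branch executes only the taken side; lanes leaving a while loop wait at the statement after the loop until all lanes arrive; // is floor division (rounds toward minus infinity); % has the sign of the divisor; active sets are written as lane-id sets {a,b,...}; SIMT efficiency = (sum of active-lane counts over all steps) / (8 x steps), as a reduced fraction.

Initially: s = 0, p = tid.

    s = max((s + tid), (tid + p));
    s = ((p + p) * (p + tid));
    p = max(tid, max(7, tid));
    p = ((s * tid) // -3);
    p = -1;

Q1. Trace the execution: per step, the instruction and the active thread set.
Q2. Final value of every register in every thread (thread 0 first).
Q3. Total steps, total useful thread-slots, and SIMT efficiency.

step 0: s <- max((s + tid), (tid + p)) {0,1,2,3,4,5,6,7}
step 1: s <- ((p + p) * (p + tid))   {0,1,2,3,4,5,6,7}
step 2: p <- max(tid, max(7, tid))   {0,1,2,3,4,5,6,7}
step 3: p <- ((s * tid) // -3)       {0,1,2,3,4,5,6,7}
step 4: p <- -1                      {0,1,2,3,4,5,6,7}

Answer: 5 steps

s: 0,4,16,36,64,100,144,196
p: -1,-1,-1,-1,-1,-1,-1,-1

steps = 5; useful = 40; efficiency = 40/40 = 1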